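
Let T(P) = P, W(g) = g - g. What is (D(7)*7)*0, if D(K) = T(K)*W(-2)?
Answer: 0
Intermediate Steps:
W(g) = 0
D(K) = 0 (D(K) = K*0 = 0)
(D(7)*7)*0 = (0*7)*0 = 0*0 = 0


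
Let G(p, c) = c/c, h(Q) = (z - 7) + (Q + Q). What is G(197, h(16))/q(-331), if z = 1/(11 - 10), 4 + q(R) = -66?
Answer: -1/70 ≈ -0.014286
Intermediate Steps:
q(R) = -70 (q(R) = -4 - 66 = -70)
z = 1 (z = 1/1 = 1)
h(Q) = -6 + 2*Q (h(Q) = (1 - 7) + (Q + Q) = -6 + 2*Q)
G(p, c) = 1
G(197, h(16))/q(-331) = 1/(-70) = 1*(-1/70) = -1/70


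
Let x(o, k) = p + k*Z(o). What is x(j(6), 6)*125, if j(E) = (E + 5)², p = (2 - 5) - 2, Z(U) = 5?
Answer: 3125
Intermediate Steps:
p = -5 (p = -3 - 2 = -5)
j(E) = (5 + E)²
x(o, k) = -5 + 5*k (x(o, k) = -5 + k*5 = -5 + 5*k)
x(j(6), 6)*125 = (-5 + 5*6)*125 = (-5 + 30)*125 = 25*125 = 3125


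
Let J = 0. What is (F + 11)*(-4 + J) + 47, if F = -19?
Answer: 79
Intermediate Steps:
(F + 11)*(-4 + J) + 47 = (-19 + 11)*(-4 + 0) + 47 = -8*(-4) + 47 = 32 + 47 = 79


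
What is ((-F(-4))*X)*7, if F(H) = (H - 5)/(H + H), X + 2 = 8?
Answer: -189/4 ≈ -47.250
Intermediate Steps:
X = 6 (X = -2 + 8 = 6)
F(H) = (-5 + H)/(2*H) (F(H) = (-5 + H)/((2*H)) = (-5 + H)*(1/(2*H)) = (-5 + H)/(2*H))
((-F(-4))*X)*7 = (-(-5 - 4)/(2*(-4))*6)*7 = (-(-1)*(-9)/(2*4)*6)*7 = (-1*9/8*6)*7 = -9/8*6*7 = -27/4*7 = -189/4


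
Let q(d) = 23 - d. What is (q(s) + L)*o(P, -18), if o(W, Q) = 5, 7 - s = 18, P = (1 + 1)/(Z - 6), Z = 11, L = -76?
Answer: -210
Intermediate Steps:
P = ⅖ (P = (1 + 1)/(11 - 6) = 2/5 = 2*(⅕) = ⅖ ≈ 0.40000)
s = -11 (s = 7 - 1*18 = 7 - 18 = -11)
(q(s) + L)*o(P, -18) = ((23 - 1*(-11)) - 76)*5 = ((23 + 11) - 76)*5 = (34 - 76)*5 = -42*5 = -210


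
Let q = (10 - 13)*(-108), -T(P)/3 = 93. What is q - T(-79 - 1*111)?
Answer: 603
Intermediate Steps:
T(P) = -279 (T(P) = -3*93 = -279)
q = 324 (q = -3*(-108) = 324)
q - T(-79 - 1*111) = 324 - 1*(-279) = 324 + 279 = 603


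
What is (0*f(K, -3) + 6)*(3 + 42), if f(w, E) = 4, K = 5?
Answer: 270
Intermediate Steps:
(0*f(K, -3) + 6)*(3 + 42) = (0*4 + 6)*(3 + 42) = (0 + 6)*45 = 6*45 = 270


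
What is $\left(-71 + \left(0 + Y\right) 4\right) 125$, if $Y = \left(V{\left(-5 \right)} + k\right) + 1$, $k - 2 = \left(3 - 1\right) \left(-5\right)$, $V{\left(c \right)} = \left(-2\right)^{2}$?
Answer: $-10375$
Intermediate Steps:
$V{\left(c \right)} = 4$
$k = -8$ ($k = 2 + \left(3 - 1\right) \left(-5\right) = 2 + 2 \left(-5\right) = 2 - 10 = -8$)
$Y = -3$ ($Y = \left(4 - 8\right) + 1 = -4 + 1 = -3$)
$\left(-71 + \left(0 + Y\right) 4\right) 125 = \left(-71 + \left(0 - 3\right) 4\right) 125 = \left(-71 - 12\right) 125 = \left(-83\right) 125 = -10375$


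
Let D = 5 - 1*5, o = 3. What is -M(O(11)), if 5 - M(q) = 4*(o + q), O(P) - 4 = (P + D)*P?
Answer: 507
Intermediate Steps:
D = 0 (D = 5 - 5 = 0)
O(P) = 4 + P² (O(P) = 4 + (P + 0)*P = 4 + P*P = 4 + P²)
M(q) = -7 - 4*q (M(q) = 5 - 4*(3 + q) = 5 - (12 + 4*q) = 5 + (-12 - 4*q) = -7 - 4*q)
-M(O(11)) = -(-7 - 4*(4 + 11²)) = -(-7 - 4*(4 + 121)) = -(-7 - 4*125) = -(-7 - 500) = -1*(-507) = 507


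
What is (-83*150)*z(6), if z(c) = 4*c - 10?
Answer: -174300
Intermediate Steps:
z(c) = -10 + 4*c
(-83*150)*z(6) = (-83*150)*(-10 + 4*6) = -12450*(-10 + 24) = -12450*14 = -174300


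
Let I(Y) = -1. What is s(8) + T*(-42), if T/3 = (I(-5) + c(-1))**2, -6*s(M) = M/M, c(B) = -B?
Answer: -1/6 ≈ -0.16667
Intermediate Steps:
s(M) = -1/6 (s(M) = -M/(6*M) = -1/6*1 = -1/6)
T = 0 (T = 3*(-1 - 1*(-1))**2 = 3*(-1 + 1)**2 = 3*0**2 = 3*0 = 0)
s(8) + T*(-42) = -1/6 + 0*(-42) = -1/6 + 0 = -1/6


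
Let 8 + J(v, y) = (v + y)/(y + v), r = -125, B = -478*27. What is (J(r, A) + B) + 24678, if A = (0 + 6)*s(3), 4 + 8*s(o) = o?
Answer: 11765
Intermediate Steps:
B = -12906
s(o) = -1/2 + o/8
A = -3/4 (A = (0 + 6)*(-1/2 + (1/8)*3) = 6*(-1/2 + 3/8) = 6*(-1/8) = -3/4 ≈ -0.75000)
J(v, y) = -7 (J(v, y) = -8 + (v + y)/(y + v) = -8 + (v + y)/(v + y) = -8 + 1 = -7)
(J(r, A) + B) + 24678 = (-7 - 12906) + 24678 = -12913 + 24678 = 11765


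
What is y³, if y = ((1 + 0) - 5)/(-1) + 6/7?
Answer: 39304/343 ≈ 114.59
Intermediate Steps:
y = 34/7 (y = (1 - 5)*(-1) + 6*(⅐) = -4*(-1) + 6/7 = 4 + 6/7 = 34/7 ≈ 4.8571)
y³ = (34/7)³ = 39304/343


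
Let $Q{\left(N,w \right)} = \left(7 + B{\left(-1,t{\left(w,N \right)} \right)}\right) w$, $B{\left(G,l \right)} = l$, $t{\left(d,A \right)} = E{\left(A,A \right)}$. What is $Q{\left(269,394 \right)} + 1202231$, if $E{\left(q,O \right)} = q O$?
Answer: $29715223$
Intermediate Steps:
$E{\left(q,O \right)} = O q$
$t{\left(d,A \right)} = A^{2}$ ($t{\left(d,A \right)} = A A = A^{2}$)
$Q{\left(N,w \right)} = w \left(7 + N^{2}\right)$ ($Q{\left(N,w \right)} = \left(7 + N^{2}\right) w = w \left(7 + N^{2}\right)$)
$Q{\left(269,394 \right)} + 1202231 = 394 \left(7 + 269^{2}\right) + 1202231 = 394 \left(7 + 72361\right) + 1202231 = 394 \cdot 72368 + 1202231 = 28512992 + 1202231 = 29715223$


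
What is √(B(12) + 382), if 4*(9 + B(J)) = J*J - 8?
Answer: √407 ≈ 20.174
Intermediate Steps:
B(J) = -11 + J²/4 (B(J) = -9 + (J*J - 8)/4 = -9 + (J² - 8)/4 = -9 + (-8 + J²)/4 = -9 + (-2 + J²/4) = -11 + J²/4)
√(B(12) + 382) = √((-11 + (¼)*12²) + 382) = √((-11 + (¼)*144) + 382) = √((-11 + 36) + 382) = √(25 + 382) = √407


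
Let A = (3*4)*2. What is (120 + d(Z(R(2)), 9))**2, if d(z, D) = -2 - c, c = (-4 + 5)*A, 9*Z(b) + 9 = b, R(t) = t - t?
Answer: 8836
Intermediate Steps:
R(t) = 0
Z(b) = -1 + b/9
A = 24 (A = 12*2 = 24)
c = 24 (c = (-4 + 5)*24 = 1*24 = 24)
d(z, D) = -26 (d(z, D) = -2 - 1*24 = -2 - 24 = -26)
(120 + d(Z(R(2)), 9))**2 = (120 - 26)**2 = 94**2 = 8836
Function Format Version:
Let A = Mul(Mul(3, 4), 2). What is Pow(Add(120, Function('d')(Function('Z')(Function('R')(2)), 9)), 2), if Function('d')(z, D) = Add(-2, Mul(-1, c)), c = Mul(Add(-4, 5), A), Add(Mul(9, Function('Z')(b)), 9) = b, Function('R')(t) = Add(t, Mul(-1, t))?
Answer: 8836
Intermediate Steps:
Function('R')(t) = 0
Function('Z')(b) = Add(-1, Mul(Rational(1, 9), b))
A = 24 (A = Mul(12, 2) = 24)
c = 24 (c = Mul(Add(-4, 5), 24) = Mul(1, 24) = 24)
Function('d')(z, D) = -26 (Function('d')(z, D) = Add(-2, Mul(-1, 24)) = Add(-2, -24) = -26)
Pow(Add(120, Function('d')(Function('Z')(Function('R')(2)), 9)), 2) = Pow(Add(120, -26), 2) = Pow(94, 2) = 8836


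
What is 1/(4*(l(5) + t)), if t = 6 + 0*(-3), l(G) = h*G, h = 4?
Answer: 1/104 ≈ 0.0096154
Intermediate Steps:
l(G) = 4*G
t = 6 (t = 6 + 0 = 6)
1/(4*(l(5) + t)) = 1/(4*(4*5 + 6)) = 1/(4*(20 + 6)) = 1/(4*26) = 1/104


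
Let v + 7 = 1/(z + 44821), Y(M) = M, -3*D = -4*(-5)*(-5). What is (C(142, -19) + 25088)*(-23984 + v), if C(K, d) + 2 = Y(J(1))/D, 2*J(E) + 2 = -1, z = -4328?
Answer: -2437019154429171/4049300 ≈ -6.0184e+8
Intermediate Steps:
D = 100/3 (D = -(-4*(-5))*(-5)/3 = -20*(-5)/3 = -⅓*(-100) = 100/3 ≈ 33.333)
J(E) = -3/2 (J(E) = -1 + (½)*(-1) = -1 - ½ = -3/2)
v = -283450/40493 (v = -7 + 1/(-4328 + 44821) = -7 + 1/40493 = -283450/40493 ≈ -7.0000)
C(K, d) = -409/200 (C(K, d) = -2 - 3/(2*100/3) = -2 - 3/2*3/100 = -2 - 9/200 = -409/200)
(C(142, -19) + 25088)*(-23984 + v) = (-409/200 + 25088)*(-23984 - 283450/40493) = (5017191/200)*(-971467562/40493) = -2437019154429171/4049300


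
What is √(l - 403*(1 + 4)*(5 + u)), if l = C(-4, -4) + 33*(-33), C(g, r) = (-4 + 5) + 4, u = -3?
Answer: I*√5114 ≈ 71.512*I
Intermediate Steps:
C(g, r) = 5 (C(g, r) = 1 + 4 = 5)
l = -1084 (l = 5 + 33*(-33) = 5 - 1089 = -1084)
√(l - 403*(1 + 4)*(5 + u)) = √(-1084 - 403*(1 + 4)*(5 - 3)) = √(-1084 - 2015*2) = √(-1084 - 403*10) = √(-1084 - 4030) = √(-5114) = I*√5114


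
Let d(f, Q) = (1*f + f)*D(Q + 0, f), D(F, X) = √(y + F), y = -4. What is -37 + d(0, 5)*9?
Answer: -37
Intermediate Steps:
D(F, X) = √(-4 + F)
d(f, Q) = 2*f*√(-4 + Q) (d(f, Q) = (1*f + f)*√(-4 + (Q + 0)) = (f + f)*√(-4 + Q) = (2*f)*√(-4 + Q) = 2*f*√(-4 + Q))
-37 + d(0, 5)*9 = -37 + (2*0*√(-4 + 5))*9 = -37 + (2*0*√1)*9 = -37 + (2*0*1)*9 = -37 + 0*9 = -37 + 0 = -37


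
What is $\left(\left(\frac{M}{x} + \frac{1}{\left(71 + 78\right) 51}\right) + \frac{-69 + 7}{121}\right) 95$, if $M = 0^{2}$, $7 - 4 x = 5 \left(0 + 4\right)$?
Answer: $- \frac{44746615}{919479} \approx -48.665$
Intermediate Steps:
$x = - \frac{13}{4}$ ($x = \frac{7}{4} - \frac{5 \left(0 + 4\right)}{4} = \frac{7}{4} - \frac{5 \cdot 4}{4} = \frac{7}{4} - 5 = - \frac{13}{4} \approx -3.25$)
$M = 0$
$\left(\left(\frac{M}{x} + \frac{1}{\left(71 + 78\right) 51}\right) + \frac{-69 + 7}{121}\right) 95 = \left(\left(\frac{0}{- \frac{13}{4}} + \frac{1}{\left(71 + 78\right) 51}\right) + \frac{-69 + 7}{121}\right) 95 = \left(\left(0 \left(- \frac{4}{13}\right) + \frac{1}{149} \cdot \frac{1}{51}\right) - \frac{62}{121}\right) 95 = \left(\left(0 + \frac{1}{149} \cdot \frac{1}{51}\right) - \frac{62}{121}\right) 95 = \left(\left(0 + \frac{1}{7599}\right) - \frac{62}{121}\right) 95 = \left(\frac{1}{7599} - \frac{62}{121}\right) 95 = \left(- \frac{471017}{919479}\right) 95 = - \frac{44746615}{919479}$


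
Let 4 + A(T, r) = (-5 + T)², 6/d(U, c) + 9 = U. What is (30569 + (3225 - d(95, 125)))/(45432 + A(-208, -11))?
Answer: 1453139/3904271 ≈ 0.37219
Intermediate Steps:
d(U, c) = 6/(-9 + U)
A(T, r) = -4 + (-5 + T)²
(30569 + (3225 - d(95, 125)))/(45432 + A(-208, -11)) = (30569 + (3225 - 6/(-9 + 95)))/(45432 + (-4 + (-5 - 208)²)) = (30569 + (3225 - 6/86))/(45432 + (-4 + (-213)²)) = (30569 + (3225 - 6/86))/(45432 + (-4 + 45369)) = (30569 + (3225 - 1*3/43))/(45432 + 45365) = (30569 + (3225 - 3/43))/90797 = (30569 + 138672/43)*(1/90797) = (1453139/43)*(1/90797) = 1453139/3904271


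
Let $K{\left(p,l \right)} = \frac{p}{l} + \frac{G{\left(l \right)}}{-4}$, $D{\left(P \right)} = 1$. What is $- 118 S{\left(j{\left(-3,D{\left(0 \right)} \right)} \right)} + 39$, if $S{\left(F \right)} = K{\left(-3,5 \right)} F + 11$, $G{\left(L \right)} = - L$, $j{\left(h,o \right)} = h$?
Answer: $- \frac{10289}{10} \approx -1028.9$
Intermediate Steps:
$K{\left(p,l \right)} = \frac{l}{4} + \frac{p}{l}$ ($K{\left(p,l \right)} = \frac{p}{l} + \frac{\left(-1\right) l}{-4} = \frac{p}{l} + - l \left(- \frac{1}{4}\right) = \frac{p}{l} + \frac{l}{4} = \frac{l}{4} + \frac{p}{l}$)
$S{\left(F \right)} = 11 + \frac{13 F}{20}$ ($S{\left(F \right)} = \left(\frac{1}{4} \cdot 5 - \frac{3}{5}\right) F + 11 = \left(\frac{5}{4} - \frac{3}{5}\right) F + 11 = \frac{13 F}{20} + 11 = 11 + \frac{13 F}{20}$)
$- 118 S{\left(j{\left(-3,D{\left(0 \right)} \right)} \right)} + 39 = - 118 \left(11 + \frac{13}{20} \left(-3\right)\right) + 39 = - 118 \left(11 - \frac{39}{20}\right) + 39 = \left(-118\right) \frac{181}{20} + 39 = - \frac{10679}{10} + 39 = - \frac{10289}{10}$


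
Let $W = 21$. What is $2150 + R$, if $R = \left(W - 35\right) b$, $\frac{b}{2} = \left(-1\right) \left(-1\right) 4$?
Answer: $2038$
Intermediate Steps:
$b = 8$ ($b = 2 \left(-1\right) \left(-1\right) 4 = 2 \cdot 1 \cdot 4 = 2 \cdot 4 = 8$)
$R = -112$ ($R = \left(21 - 35\right) 8 = \left(-14\right) 8 = -112$)
$2150 + R = 2150 - 112 = 2038$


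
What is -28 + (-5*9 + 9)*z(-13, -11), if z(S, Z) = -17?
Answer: 584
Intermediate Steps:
-28 + (-5*9 + 9)*z(-13, -11) = -28 + (-5*9 + 9)*(-17) = -28 + (-45 + 9)*(-17) = -28 - 36*(-17) = -28 + 612 = 584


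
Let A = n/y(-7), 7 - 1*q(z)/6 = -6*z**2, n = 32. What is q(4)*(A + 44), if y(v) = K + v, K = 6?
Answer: 7416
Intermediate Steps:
q(z) = 42 + 36*z**2 (q(z) = 42 - (-36)*z**2 = 42 + 36*z**2)
y(v) = 6 + v
A = -32 (A = 32/(6 - 7) = 32/(-1) = 32*(-1) = -32)
q(4)*(A + 44) = (42 + 36*4**2)*(-32 + 44) = (42 + 36*16)*12 = (42 + 576)*12 = 618*12 = 7416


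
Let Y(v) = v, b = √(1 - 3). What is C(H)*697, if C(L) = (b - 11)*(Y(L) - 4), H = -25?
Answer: 222343 - 20213*I*√2 ≈ 2.2234e+5 - 28586.0*I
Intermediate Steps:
b = I*√2 (b = √(-2) = I*√2 ≈ 1.4142*I)
C(L) = (-11 + I*√2)*(-4 + L) (C(L) = (I*√2 - 11)*(L - 4) = (-11 + I*√2)*(-4 + L))
C(H)*697 = (44 - 11*(-25) - 4*I*√2 + I*(-25)*√2)*697 = (44 + 275 - 4*I*√2 - 25*I*√2)*697 = (319 - 29*I*√2)*697 = 222343 - 20213*I*√2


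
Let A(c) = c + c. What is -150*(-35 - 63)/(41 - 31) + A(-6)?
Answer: 1458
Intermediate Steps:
A(c) = 2*c
-150*(-35 - 63)/(41 - 31) + A(-6) = -150*(-35 - 63)/(41 - 31) + 2*(-6) = -(-14700)/10 - 12 = -150*(-49/5) - 12 = 1470 - 12 = 1458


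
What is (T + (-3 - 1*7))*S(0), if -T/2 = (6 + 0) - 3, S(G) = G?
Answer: 0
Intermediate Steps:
T = -6 (T = -2*((6 + 0) - 3) = -2*(6 - 3) = -2*3 = -6)
(T + (-3 - 1*7))*S(0) = (-6 + (-3 - 1*7))*0 = (-6 + (-3 - 7))*0 = (-6 - 10)*0 = -16*0 = 0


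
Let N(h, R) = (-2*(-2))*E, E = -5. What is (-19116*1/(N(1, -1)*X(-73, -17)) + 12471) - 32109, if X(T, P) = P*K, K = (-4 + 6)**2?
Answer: -6681699/340 ≈ -19652.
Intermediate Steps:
N(h, R) = -20 (N(h, R) = -2*(-2)*(-5) = 4*(-5) = -20)
K = 4 (K = 2**2 = 4)
X(T, P) = 4*P (X(T, P) = P*4 = 4*P)
(-19116*1/(N(1, -1)*X(-73, -17)) + 12471) - 32109 = (-19116/((-80*(-17))) + 12471) - 32109 = (-19116/((-20*(-68))) + 12471) - 32109 = (-19116/1360 + 12471) - 32109 = (-19116*1/1360 + 12471) - 32109 = (-4779/340 + 12471) - 32109 = 4235361/340 - 32109 = -6681699/340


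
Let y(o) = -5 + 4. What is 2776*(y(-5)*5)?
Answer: -13880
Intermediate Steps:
y(o) = -1
2776*(y(-5)*5) = 2776*(-1*5) = 2776*(-5) = -13880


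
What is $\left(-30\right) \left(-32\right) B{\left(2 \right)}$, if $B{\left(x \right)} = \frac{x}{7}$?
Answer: $\frac{1920}{7} \approx 274.29$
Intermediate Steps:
$B{\left(x \right)} = \frac{x}{7}$ ($B{\left(x \right)} = x \frac{1}{7} = \frac{x}{7}$)
$\left(-30\right) \left(-32\right) B{\left(2 \right)} = \left(-30\right) \left(-32\right) \frac{1}{7} \cdot 2 = 960 \cdot \frac{2}{7} = \frac{1920}{7}$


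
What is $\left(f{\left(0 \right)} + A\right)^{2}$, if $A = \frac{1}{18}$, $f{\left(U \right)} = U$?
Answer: $\frac{1}{324} \approx 0.0030864$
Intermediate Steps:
$A = \frac{1}{18} \approx 0.055556$
$\left(f{\left(0 \right)} + A\right)^{2} = \left(0 + \frac{1}{18}\right)^{2} = \left(\frac{1}{18}\right)^{2} = \frac{1}{324}$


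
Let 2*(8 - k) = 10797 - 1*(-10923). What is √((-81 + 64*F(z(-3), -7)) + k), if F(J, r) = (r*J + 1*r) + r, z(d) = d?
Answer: 3*I*√1165 ≈ 102.4*I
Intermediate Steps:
F(J, r) = 2*r + J*r (F(J, r) = (J*r + r) + r = (r + J*r) + r = 2*r + J*r)
k = -10852 (k = 8 - (10797 - 1*(-10923))/2 = 8 - (10797 + 10923)/2 = 8 - ½*21720 = 8 - 10860 = -10852)
√((-81 + 64*F(z(-3), -7)) + k) = √((-81 + 64*(-7*(2 - 3))) - 10852) = √((-81 + 64*(-7*(-1))) - 10852) = √((-81 + 64*7) - 10852) = √((-81 + 448) - 10852) = √(367 - 10852) = √(-10485) = 3*I*√1165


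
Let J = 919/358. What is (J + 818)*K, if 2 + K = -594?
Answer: -87541374/179 ≈ -4.8906e+5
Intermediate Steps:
K = -596 (K = -2 - 594 = -596)
J = 919/358 (J = 919*(1/358) = 919/358 ≈ 2.5670)
(J + 818)*K = (919/358 + 818)*(-596) = (293763/358)*(-596) = -87541374/179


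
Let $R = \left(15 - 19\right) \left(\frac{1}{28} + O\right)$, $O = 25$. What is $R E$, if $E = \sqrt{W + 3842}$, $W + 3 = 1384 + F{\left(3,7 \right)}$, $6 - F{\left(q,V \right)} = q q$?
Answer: $- \frac{4206 \sqrt{145}}{7} \approx -7235.3$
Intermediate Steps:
$F{\left(q,V \right)} = 6 - q^{2}$ ($F{\left(q,V \right)} = 6 - q q = 6 - q^{2}$)
$W = 1378$ ($W = -3 + \left(1384 + \left(6 - 3^{2}\right)\right) = -3 + \left(1384 + \left(6 - 9\right)\right) = -3 + \left(1384 - 3\right) = -3 + 1381 = 1378$)
$R = - \frac{701}{7}$ ($R = \left(15 - 19\right) \left(\frac{1}{28} + 25\right) = - 4 \left(\frac{1}{28} + 25\right) = \left(-4\right) \frac{701}{28} = - \frac{701}{7} \approx -100.14$)
$E = 6 \sqrt{145}$ ($E = \sqrt{1378 + 3842} = \sqrt{5220} = 6 \sqrt{145} \approx 72.25$)
$R E = - \frac{701 \cdot 6 \sqrt{145}}{7} = - \frac{4206 \sqrt{145}}{7}$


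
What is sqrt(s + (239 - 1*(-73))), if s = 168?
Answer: 4*sqrt(30) ≈ 21.909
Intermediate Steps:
sqrt(s + (239 - 1*(-73))) = sqrt(168 + (239 - 1*(-73))) = sqrt(168 + (239 + 73)) = sqrt(168 + 312) = sqrt(480) = 4*sqrt(30)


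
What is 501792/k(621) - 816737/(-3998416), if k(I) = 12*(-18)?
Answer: -83591531095/35985744 ≈ -2322.9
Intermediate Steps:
k(I) = -216
501792/k(621) - 816737/(-3998416) = 501792/(-216) - 816737/(-3998416) = 501792*(-1/216) - 816737*(-1/3998416) = -20908/9 + 816737/3998416 = -83591531095/35985744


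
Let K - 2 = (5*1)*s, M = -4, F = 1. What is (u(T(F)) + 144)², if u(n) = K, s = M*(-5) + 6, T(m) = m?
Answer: 76176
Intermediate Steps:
s = 26 (s = -4*(-5) + 6 = 20 + 6 = 26)
K = 132 (K = 2 + (5*1)*26 = 2 + 5*26 = 2 + 130 = 132)
u(n) = 132
(u(T(F)) + 144)² = (132 + 144)² = 276² = 76176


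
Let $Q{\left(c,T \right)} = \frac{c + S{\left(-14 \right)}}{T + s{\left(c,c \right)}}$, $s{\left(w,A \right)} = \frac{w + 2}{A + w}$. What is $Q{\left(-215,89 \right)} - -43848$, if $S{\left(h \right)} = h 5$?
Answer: $\frac{1687280034}{38483} \approx 43845.0$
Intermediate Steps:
$s{\left(w,A \right)} = \frac{2 + w}{A + w}$
$S{\left(h \right)} = 5 h$
$Q{\left(c,T \right)} = \frac{-70 + c}{T + \frac{2 + c}{2 c}}$ ($Q{\left(c,T \right)} = \frac{c + 5 \left(-14\right)}{T + \frac{2 + c}{c + c}} = \frac{c - 70}{T + \frac{2 + c}{2 c}} = \frac{-70 + c}{T + \frac{1}{2 c} \left(2 + c\right)} = \frac{-70 + c}{T + \frac{2 + c}{2 c}}$)
$Q{\left(-215,89 \right)} - -43848 = 2 \left(-215\right) \frac{1}{2 - 215 + 2 \cdot 89 \left(-215\right)} \left(-70 - 215\right) - -43848 = 2 \left(-215\right) \frac{1}{2 - 215 - 38270} \left(-285\right) + 43848 = 2 \left(-215\right) \frac{1}{-38483} \left(-285\right) + 43848 = 2 \left(-215\right) \left(- \frac{1}{38483}\right) \left(-285\right) + 43848 = - \frac{122550}{38483} + 43848 = \frac{1687280034}{38483}$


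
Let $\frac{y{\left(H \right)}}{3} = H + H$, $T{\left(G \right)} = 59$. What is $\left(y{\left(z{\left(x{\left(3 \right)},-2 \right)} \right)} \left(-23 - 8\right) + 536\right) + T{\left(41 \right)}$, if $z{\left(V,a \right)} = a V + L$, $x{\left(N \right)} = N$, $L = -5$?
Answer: $2641$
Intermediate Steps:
$z{\left(V,a \right)} = -5 + V a$ ($z{\left(V,a \right)} = a V - 5 = V a - 5 = -5 + V a$)
$y{\left(H \right)} = 6 H$ ($y{\left(H \right)} = 3 \left(H + H\right) = 3 \cdot 2 H = 6 H$)
$\left(y{\left(z{\left(x{\left(3 \right)},-2 \right)} \right)} \left(-23 - 8\right) + 536\right) + T{\left(41 \right)} = \left(6 \left(-5 + 3 \left(-2\right)\right) \left(-23 - 8\right) + 536\right) + 59 = \left(6 \left(-5 - 6\right) \left(-31\right) + 536\right) + 59 = \left(6 \left(-11\right) \left(-31\right) + 536\right) + 59 = \left(\left(-66\right) \left(-31\right) + 536\right) + 59 = \left(2046 + 536\right) + 59 = 2582 + 59 = 2641$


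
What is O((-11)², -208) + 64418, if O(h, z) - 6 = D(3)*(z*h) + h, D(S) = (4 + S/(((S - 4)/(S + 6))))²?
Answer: -13249327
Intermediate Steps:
D(S) = (4 + S*(6 + S)/(-4 + S))² (D(S) = (4 + S/(((-4 + S)/(6 + S))))² = (4 + S*((6 + S)/(-4 + S)))² = (4 + S*(6 + S)/(-4 + S))²)
O(h, z) = 6 + h + 529*h*z (O(h, z) = 6 + (((-16 + 3² + 10*3)²/(-4 + 3)²)*(z*h) + h) = 6 + (((-16 + 9 + 30)²/(-1)²)*(h*z) + h) = 6 + ((1*23²)*(h*z) + h) = 6 + ((1*529)*(h*z) + h) = 6 + (529*(h*z) + h) = 6 + (529*h*z + h) = 6 + (h + 529*h*z) = 6 + h + 529*h*z)
O((-11)², -208) + 64418 = (6 + (-11)² + 529*(-11)²*(-208)) + 64418 = (6 + 121 + 529*121*(-208)) + 64418 = (6 + 121 - 13313872) + 64418 = -13313745 + 64418 = -13249327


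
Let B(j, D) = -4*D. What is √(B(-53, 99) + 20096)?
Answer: 10*√197 ≈ 140.36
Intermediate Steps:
√(B(-53, 99) + 20096) = √(-4*99 + 20096) = √(-396 + 20096) = √19700 = 10*√197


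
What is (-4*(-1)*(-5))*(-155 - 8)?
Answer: 3260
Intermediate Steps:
(-4*(-1)*(-5))*(-155 - 8) = (4*(-5))*(-163) = -20*(-163) = 3260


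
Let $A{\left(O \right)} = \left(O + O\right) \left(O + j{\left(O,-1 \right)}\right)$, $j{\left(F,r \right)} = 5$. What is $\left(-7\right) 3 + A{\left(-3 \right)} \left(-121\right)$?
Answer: $1431$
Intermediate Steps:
$A{\left(O \right)} = 2 O \left(5 + O\right)$ ($A{\left(O \right)} = \left(O + O\right) \left(O + 5\right) = 2 O \left(5 + O\right)$)
$\left(-7\right) 3 + A{\left(-3 \right)} \left(-121\right) = \left(-7\right) 3 + 2 \left(-3\right) \left(5 - 3\right) \left(-121\right) = -21 + 2 \left(-3\right) 2 \left(-121\right) = -21 - -1452 = -21 + 1452 = 1431$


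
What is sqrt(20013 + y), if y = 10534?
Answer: sqrt(30547) ≈ 174.78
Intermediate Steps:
sqrt(20013 + y) = sqrt(20013 + 10534) = sqrt(30547)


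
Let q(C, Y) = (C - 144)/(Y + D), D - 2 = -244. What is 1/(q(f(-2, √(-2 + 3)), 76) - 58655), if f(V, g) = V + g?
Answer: -166/9736585 ≈ -1.7049e-5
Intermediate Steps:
D = -242 (D = 2 - 244 = -242)
q(C, Y) = (-144 + C)/(-242 + Y) (q(C, Y) = (C - 144)/(Y - 242) = (-144 + C)/(-242 + Y))
1/(q(f(-2, √(-2 + 3)), 76) - 58655) = 1/((-144 + (-2 + √(-2 + 3)))/(-242 + 76) - 58655) = 1/((-144 + (-2 + √1))/(-166) - 58655) = 1/(-(-144 + (-2 + 1))/166 - 58655) = 1/(-(-144 - 1)/166 - 58655) = 1/(-1/166*(-145) - 58655) = 1/(145/166 - 58655) = 1/(-9736585/166) = -166/9736585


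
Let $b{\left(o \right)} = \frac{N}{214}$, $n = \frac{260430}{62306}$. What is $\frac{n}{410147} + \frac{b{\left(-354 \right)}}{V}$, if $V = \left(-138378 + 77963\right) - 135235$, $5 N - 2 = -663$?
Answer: $\frac{35705725856051}{2674872244048140500} \approx 1.3349 \cdot 10^{-5}$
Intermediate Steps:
$N = - \frac{661}{5}$ ($N = \frac{2}{5} + \frac{1}{5} \left(-663\right) = \frac{2}{5} - \frac{663}{5} = - \frac{661}{5} \approx -132.2$)
$n = \frac{130215}{31153}$ ($n = 260430 \cdot \frac{1}{62306} = \frac{130215}{31153} \approx 4.1799$)
$b{\left(o \right)} = - \frac{661}{1070}$ ($b{\left(o \right)} = - \frac{661}{5 \cdot 214} = \left(- \frac{661}{5}\right) \frac{1}{214} = - \frac{661}{1070}$)
$V = -195650$ ($V = -60415 - 135235 = -195650$)
$\frac{n}{410147} + \frac{b{\left(-354 \right)}}{V} = \frac{130215}{31153 \cdot 410147} - \frac{661}{1070 \left(-195650\right)} = \frac{130215}{31153} \cdot \frac{1}{410147} - - \frac{661}{209345500} = \frac{130215}{12777309491} + \frac{661}{209345500} = \frac{35705725856051}{2674872244048140500}$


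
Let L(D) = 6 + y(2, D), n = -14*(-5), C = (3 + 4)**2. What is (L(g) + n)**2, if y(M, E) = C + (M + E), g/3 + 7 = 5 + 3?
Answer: 16900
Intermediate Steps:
C = 49 (C = 7**2 = 49)
n = 70
g = 3 (g = -21 + 3*(5 + 3) = -21 + 3*8 = -21 + 24 = 3)
y(M, E) = 49 + E + M (y(M, E) = 49 + (M + E) = 49 + (E + M) = 49 + E + M)
L(D) = 57 + D (L(D) = 6 + (49 + D + 2) = 6 + (51 + D) = 57 + D)
(L(g) + n)**2 = ((57 + 3) + 70)**2 = (60 + 70)**2 = 130**2 = 16900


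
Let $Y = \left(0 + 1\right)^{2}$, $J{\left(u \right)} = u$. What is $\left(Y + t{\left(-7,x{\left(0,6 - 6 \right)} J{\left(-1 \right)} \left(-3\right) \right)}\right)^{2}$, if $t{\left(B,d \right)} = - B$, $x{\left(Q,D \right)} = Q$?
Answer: $64$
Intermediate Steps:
$Y = 1$ ($Y = 1^{2} = 1$)
$\left(Y + t{\left(-7,x{\left(0,6 - 6 \right)} J{\left(-1 \right)} \left(-3\right) \right)}\right)^{2} = \left(1 - -7\right)^{2} = \left(1 + 7\right)^{2} = 8^{2} = 64$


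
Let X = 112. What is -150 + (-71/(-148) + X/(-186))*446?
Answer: -1408055/6882 ≈ -204.60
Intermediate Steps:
-150 + (-71/(-148) + X/(-186))*446 = -150 + (-71/(-148) + 112/(-186))*446 = -150 + (-71*(-1/148) + 112*(-1/186))*446 = -150 + (71/148 - 56/93)*446 = -150 - 1685/13764*446 = -150 - 375755/6882 = -1408055/6882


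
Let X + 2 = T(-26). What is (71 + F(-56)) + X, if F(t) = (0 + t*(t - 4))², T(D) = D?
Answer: 11289643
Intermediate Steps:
F(t) = t²*(-4 + t)² (F(t) = (0 + t*(-4 + t))² = (t*(-4 + t))² = t²*(-4 + t)²)
X = -28 (X = -2 - 26 = -28)
(71 + F(-56)) + X = (71 + (-56)²*(-4 - 56)²) - 28 = (71 + 3136*(-60)²) - 28 = (71 + 3136*3600) - 28 = (71 + 11289600) - 28 = 11289671 - 28 = 11289643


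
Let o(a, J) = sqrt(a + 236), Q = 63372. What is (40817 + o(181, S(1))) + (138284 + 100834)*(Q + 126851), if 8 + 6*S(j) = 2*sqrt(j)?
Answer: 45485784131 + sqrt(417) ≈ 4.5486e+10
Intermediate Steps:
S(j) = -4/3 + sqrt(j)/3 (S(j) = -4/3 + (2*sqrt(j))/6 = -4/3 + sqrt(j)/3)
o(a, J) = sqrt(236 + a)
(40817 + o(181, S(1))) + (138284 + 100834)*(Q + 126851) = (40817 + sqrt(236 + 181)) + (138284 + 100834)*(63372 + 126851) = (40817 + sqrt(417)) + 239118*190223 = (40817 + sqrt(417)) + 45485743314 = 45485784131 + sqrt(417)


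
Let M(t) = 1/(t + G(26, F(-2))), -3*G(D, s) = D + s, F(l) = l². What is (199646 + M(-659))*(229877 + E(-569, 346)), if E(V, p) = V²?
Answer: 24648549324458/223 ≈ 1.1053e+11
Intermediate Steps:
G(D, s) = -D/3 - s/3 (G(D, s) = -(D + s)/3 = -D/3 - s/3)
M(t) = 1/(-10 + t) (M(t) = 1/(t + (-⅓*26 - ⅓*(-2)²)) = 1/(t + (-26/3 - ⅓*4)) = 1/(t + (-26/3 - 4/3)) = 1/(t - 10) = 1/(-10 + t))
(199646 + M(-659))*(229877 + E(-569, 346)) = (199646 + 1/(-10 - 659))*(229877 + (-569)²) = (199646 + 1/(-669))*(229877 + 323761) = (199646 - 1/669)*553638 = (133563173/669)*553638 = 24648549324458/223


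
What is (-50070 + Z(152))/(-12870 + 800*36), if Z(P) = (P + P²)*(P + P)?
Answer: 1169959/2655 ≈ 440.66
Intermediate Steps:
Z(P) = 2*P*(P + P²) (Z(P) = (P + P²)*(2*P) = 2*P*(P + P²))
(-50070 + Z(152))/(-12870 + 800*36) = (-50070 + 2*152²*(1 + 152))/(-12870 + 800*36) = (-50070 + 2*23104*153)/(-12870 + 28800) = (-50070 + 7069824)/15930 = 7019754*(1/15930) = 1169959/2655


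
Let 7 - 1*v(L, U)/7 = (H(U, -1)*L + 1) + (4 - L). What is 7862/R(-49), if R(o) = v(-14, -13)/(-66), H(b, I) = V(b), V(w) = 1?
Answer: -259446/7 ≈ -37064.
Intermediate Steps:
H(b, I) = 1
v(L, U) = 14 (v(L, U) = 49 - 7*((1*L + 1) + (4 - L)) = 49 - 7*((L + 1) + (4 - L)) = 49 - 7*((1 + L) + (4 - L)) = 49 - 7*5 = 49 - 35 = 14)
R(o) = -7/33 (R(o) = 14/(-66) = 14*(-1/66) = -7/33)
7862/R(-49) = 7862/(-7/33) = 7862*(-33/7) = -259446/7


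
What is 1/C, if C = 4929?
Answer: 1/4929 ≈ 0.00020288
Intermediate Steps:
1/C = 1/4929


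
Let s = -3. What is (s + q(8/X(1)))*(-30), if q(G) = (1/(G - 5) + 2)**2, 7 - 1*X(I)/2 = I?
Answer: -660/169 ≈ -3.9053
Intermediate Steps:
X(I) = 14 - 2*I
q(G) = (2 + 1/(-5 + G))**2 (q(G) = (1/(-5 + G) + 2)**2 = (2 + 1/(-5 + G))**2)
(s + q(8/X(1)))*(-30) = (-3 + (-9 + 2*(8/(14 - 2*1)))**2/(-5 + 8/(14 - 2*1))**2)*(-30) = (-3 + (-9 + 2*(8/(14 - 2)))**2/(-5 + 8/(14 - 2))**2)*(-30) = (-3 + (-9 + 2*(8/12))**2/(-5 + 8/12)**2)*(-30) = (-3 + (-9 + 2*(8*(1/12)))**2/(-5 + 8*(1/12))**2)*(-30) = (-3 + (-9 + 2*(2/3))**2/(-5 + 2/3)**2)*(-30) = (-3 + (-9 + 4/3)**2/(-13/3)**2)*(-30) = (-3 + (-23/3)**2*(9/169))*(-30) = (-3 + (529/9)*(9/169))*(-30) = (-3 + 529/169)*(-30) = (22/169)*(-30) = -660/169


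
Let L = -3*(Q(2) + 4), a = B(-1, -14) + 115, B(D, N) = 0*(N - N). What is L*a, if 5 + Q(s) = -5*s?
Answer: 3795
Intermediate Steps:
Q(s) = -5 - 5*s
B(D, N) = 0 (B(D, N) = 0*0 = 0)
a = 115 (a = 0 + 115 = 115)
L = 33 (L = -3*((-5 - 5*2) + 4) = -3*((-5 - 10) + 4) = -3*(-15 + 4) = -3*(-11) = 33)
L*a = 33*115 = 3795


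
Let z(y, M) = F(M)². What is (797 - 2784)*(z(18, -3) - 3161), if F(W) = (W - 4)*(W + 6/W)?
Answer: 3846832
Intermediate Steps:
F(W) = (-4 + W)*(W + 6/W)
z(y, M) = (6 + M² - 24/M - 4*M)²
(797 - 2784)*(z(18, -3) - 3161) = (797 - 2784)*((-24 - 3*(6 + (-3)² - 4*(-3)))²/(-3)² - 3161) = -1987*((-24 - 3*(6 + 9 + 12))²/9 - 3161) = -1987*((-24 - 3*27)²/9 - 3161) = -1987*((-24 - 81)²/9 - 3161) = -1987*((⅑)*(-105)² - 3161) = -1987*((⅑)*11025 - 3161) = -1987*(1225 - 3161) = -1987*(-1936) = 3846832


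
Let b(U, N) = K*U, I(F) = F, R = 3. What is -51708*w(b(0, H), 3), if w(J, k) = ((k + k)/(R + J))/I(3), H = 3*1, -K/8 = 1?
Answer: -34472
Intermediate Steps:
K = -8 (K = -8*1 = -8)
H = 3
b(U, N) = -8*U
w(J, k) = 2*k/(3*(3 + J)) (w(J, k) = ((k + k)/(3 + J))/3 = ((2*k)/(3 + J))*(⅓) = (2*k/(3 + J))*(⅓) = 2*k/(3*(3 + J)))
-51708*w(b(0, H), 3) = -34472*3/(3 - 8*0) = -34472*3/(3 + 0) = -34472*3/3 = -51708*⅔ = -34472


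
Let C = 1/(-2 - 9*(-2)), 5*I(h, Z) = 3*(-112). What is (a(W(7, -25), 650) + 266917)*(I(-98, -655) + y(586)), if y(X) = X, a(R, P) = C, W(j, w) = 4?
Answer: 5539062881/40 ≈ 1.3848e+8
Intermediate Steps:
I(h, Z) = -336/5 (I(h, Z) = (3*(-112))/5 = (⅕)*(-336) = -336/5)
C = 1/16 (C = 1/(-2 + 18) = 1/16 ≈ 0.062500)
a(R, P) = 1/16
(a(W(7, -25), 650) + 266917)*(I(-98, -655) + y(586)) = (1/16 + 266917)*(-336/5 + 586) = (4270673/16)*(2594/5) = 5539062881/40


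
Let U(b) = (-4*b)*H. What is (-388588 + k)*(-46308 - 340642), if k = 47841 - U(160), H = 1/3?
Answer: 395308506950/3 ≈ 1.3177e+11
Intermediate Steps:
H = ⅓ ≈ 0.33333
U(b) = -4*b/3 (U(b) = -4*b*(⅓) = -4*b/3)
k = 144163/3 (k = 47841 - (-4)*160/3 = 47841 - 1*(-640/3) = 47841 + 640/3 = 144163/3 ≈ 48054.)
(-388588 + k)*(-46308 - 340642) = (-388588 + 144163/3)*(-46308 - 340642) = -1021601/3*(-386950) = 395308506950/3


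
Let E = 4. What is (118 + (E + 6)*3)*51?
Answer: 7548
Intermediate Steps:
(118 + (E + 6)*3)*51 = (118 + (4 + 6)*3)*51 = (118 + 10*3)*51 = (118 + 30)*51 = 148*51 = 7548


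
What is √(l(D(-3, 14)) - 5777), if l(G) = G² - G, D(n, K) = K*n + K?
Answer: I*√4965 ≈ 70.463*I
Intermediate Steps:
D(n, K) = K + K*n
√(l(D(-3, 14)) - 5777) = √((14*(1 - 3))*(-1 + 14*(1 - 3)) - 5777) = √((14*(-2))*(-1 + 14*(-2)) - 5777) = √(-28*(-1 - 28) - 5777) = √(-28*(-29) - 5777) = √(812 - 5777) = √(-4965) = I*√4965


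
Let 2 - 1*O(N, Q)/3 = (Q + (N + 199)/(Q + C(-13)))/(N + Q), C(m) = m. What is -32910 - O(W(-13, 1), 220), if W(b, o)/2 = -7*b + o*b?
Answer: -853926809/25944 ≈ -32914.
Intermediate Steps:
W(b, o) = -14*b + 2*b*o (W(b, o) = 2*(-7*b + o*b) = 2*(-7*b + b*o) = -14*b + 2*b*o)
O(N, Q) = 6 - 3*(Q + (199 + N)/(-13 + Q))/(N + Q) (O(N, Q) = 6 - 3*(Q + (N + 199)/(Q - 13))/(N + Q) = 6 - 3*(Q + (199 + N)/(-13 + Q))/(N + Q))
-32910 - O(W(-13, 1), 220) = -32910 - 3*(-199 + 220² - 54*(-13)*(-7 + 1) - 13*220 + 2*(2*(-13)*(-7 + 1))*220)/(220² - 26*(-13)*(-7 + 1) - 13*220 + (2*(-13)*(-7 + 1))*220) = -32910 - 3*(-199 + 48400 - 54*(-13)*(-6) - 2860 + 2*(2*(-13)*(-6))*220)/(48400 - 26*(-13)*(-6) - 2860 + (2*(-13)*(-6))*220) = -32910 - 3*(-199 + 48400 - 27*156 - 2860 + 2*156*220)/(48400 - 13*156 - 2860 + 156*220) = -32910 - 3*(-199 + 48400 - 4212 - 2860 + 68640)/(48400 - 2028 - 2860 + 34320) = -32910 - 3*109769/77832 = -32910 - 1*109769/25944 = -32910 - 109769/25944 = -853926809/25944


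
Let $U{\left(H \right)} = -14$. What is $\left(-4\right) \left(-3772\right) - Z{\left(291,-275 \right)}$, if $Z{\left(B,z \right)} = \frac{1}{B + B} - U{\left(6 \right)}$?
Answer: $\frac{8773067}{582} \approx 15074.0$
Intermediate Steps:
$Z{\left(B,z \right)} = 14 + \frac{1}{2 B}$ ($Z{\left(B,z \right)} = \frac{1}{B + B} - -14 = \frac{1}{2 B} + 14 = 14 + \frac{1}{2 B}$)
$\left(-4\right) \left(-3772\right) - Z{\left(291,-275 \right)} = \left(-4\right) \left(-3772\right) - \left(14 + \frac{1}{2 \cdot 291}\right) = 15088 - \left(14 + \frac{1}{2} \cdot \frac{1}{291}\right) = 15088 - \left(14 + \frac{1}{582}\right) = 15088 - \frac{8149}{582} = \frac{8773067}{582}$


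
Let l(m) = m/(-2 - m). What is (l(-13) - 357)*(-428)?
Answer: 1686320/11 ≈ 1.5330e+5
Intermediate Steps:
(l(-13) - 357)*(-428) = (-1*(-13)/(2 - 13) - 357)*(-428) = (-1*(-13)/(-11) - 357)*(-428) = (-1*(-13)*(-1/11) - 357)*(-428) = (-13/11 - 357)*(-428) = -3940/11*(-428) = 1686320/11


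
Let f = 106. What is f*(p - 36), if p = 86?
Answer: 5300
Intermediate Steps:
f*(p - 36) = 106*(86 - 36) = 106*50 = 5300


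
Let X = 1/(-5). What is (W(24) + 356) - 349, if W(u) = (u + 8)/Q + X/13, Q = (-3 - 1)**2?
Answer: 584/65 ≈ 8.9846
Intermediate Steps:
Q = 16 (Q = (-4)**2 = 16)
X = -1/5 (X = 1*(-1/5) = -1/5 ≈ -0.20000)
W(u) = 63/130 + u/16 (W(u) = (u + 8)/16 - 1/5/13 = (8 + u)*(1/16) - 1/5*1/13 = (1/2 + u/16) - 1/65 = 63/130 + u/16)
(W(24) + 356) - 349 = ((63/130 + (1/16)*24) + 356) - 349 = ((63/130 + 3/2) + 356) - 349 = (129/65 + 356) - 349 = 23269/65 - 349 = 584/65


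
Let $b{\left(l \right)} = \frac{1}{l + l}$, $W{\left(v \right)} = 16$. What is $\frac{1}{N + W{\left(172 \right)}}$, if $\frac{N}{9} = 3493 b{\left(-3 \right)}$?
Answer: $- \frac{2}{10447} \approx -0.00019144$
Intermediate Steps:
$b{\left(l \right)} = \frac{1}{2 l}$
$N = - \frac{10479}{2}$ ($N = 9 \cdot 3493 \frac{1}{2 \left(-3\right)} = 9 \cdot 3493 \cdot \frac{1}{2} \left(- \frac{1}{3}\right) = 9 \cdot 3493 \left(- \frac{1}{6}\right) = 9 \left(- \frac{3493}{6}\right) = - \frac{10479}{2} \approx -5239.5$)
$\frac{1}{N + W{\left(172 \right)}} = \frac{1}{- \frac{10479}{2} + 16} = \frac{1}{- \frac{10447}{2}} = - \frac{2}{10447}$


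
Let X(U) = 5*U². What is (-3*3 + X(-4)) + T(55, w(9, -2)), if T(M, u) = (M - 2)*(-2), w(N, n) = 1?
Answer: -35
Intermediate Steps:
T(M, u) = 4 - 2*M (T(M, u) = (-2 + M)*(-2) = 4 - 2*M)
(-3*3 + X(-4)) + T(55, w(9, -2)) = (-3*3 + 5*(-4)²) + (4 - 2*55) = (-9 + 5*16) + (4 - 110) = (-9 + 80) - 106 = 71 - 106 = -35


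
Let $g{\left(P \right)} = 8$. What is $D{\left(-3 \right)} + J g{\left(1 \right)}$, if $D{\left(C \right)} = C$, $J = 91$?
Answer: $725$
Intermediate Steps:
$D{\left(-3 \right)} + J g{\left(1 \right)} = -3 + 91 \cdot 8 = -3 + 728 = 725$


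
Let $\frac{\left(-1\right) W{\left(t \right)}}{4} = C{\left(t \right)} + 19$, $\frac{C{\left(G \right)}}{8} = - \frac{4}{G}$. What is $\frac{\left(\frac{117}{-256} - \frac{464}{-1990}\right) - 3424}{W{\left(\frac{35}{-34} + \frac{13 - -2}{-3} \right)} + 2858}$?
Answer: $- \frac{35760950423}{28832164352} \approx -1.2403$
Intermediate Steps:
$C{\left(G \right)} = - \frac{32}{G}$ ($C{\left(G \right)} = 8 \left(- \frac{4}{G}\right) = - \frac{32}{G}$)
$W{\left(t \right)} = -76 + \frac{128}{t}$ ($W{\left(t \right)} = - 4 \left(- \frac{32}{t} + 19\right) = - 4 \left(19 - \frac{32}{t}\right) = -76 + \frac{128}{t}$)
$\frac{\left(\frac{117}{-256} - \frac{464}{-1990}\right) - 3424}{W{\left(\frac{35}{-34} + \frac{13 - -2}{-3} \right)} + 2858} = \frac{\left(\frac{117}{-256} - \frac{464}{-1990}\right) - 3424}{\left(-76 + \frac{128}{\frac{35}{-34} + \frac{13 - -2}{-3}}\right) + 2858} = \frac{\left(117 \left(- \frac{1}{256}\right) - - \frac{232}{995}\right) - 3424}{\left(-76 + \frac{128}{35 \left(- \frac{1}{34}\right) + \left(13 + 2\right) \left(- \frac{1}{3}\right)}\right) + 2858} = \frac{\left(- \frac{117}{256} + \frac{232}{995}\right) - 3424}{\left(-76 + \frac{128}{- \frac{35}{34} + 15 \left(- \frac{1}{3}\right)}\right) + 2858} = \frac{- \frac{57023}{254720} - 3424}{\left(-76 + \frac{128}{- \frac{35}{34} - 5}\right) + 2858} = - \frac{872218303}{254720 \left(\left(-76 + \frac{128}{- \frac{205}{34}}\right) + 2858\right)} = - \frac{872218303}{254720 \left(\left(-76 + 128 \left(- \frac{34}{205}\right)\right) + 2858\right)} = - \frac{872218303}{254720 \left(\left(-76 - \frac{4352}{205}\right) + 2858\right)} = - \frac{872218303}{254720 \left(- \frac{19932}{205} + 2858\right)} = - \frac{872218303}{254720 \cdot \frac{565958}{205}} = \left(- \frac{872218303}{254720}\right) \frac{205}{565958} = - \frac{35760950423}{28832164352}$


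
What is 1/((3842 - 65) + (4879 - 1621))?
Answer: 1/7035 ≈ 0.00014215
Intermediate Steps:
1/((3842 - 65) + (4879 - 1621)) = 1/(3777 + 3258) = 1/7035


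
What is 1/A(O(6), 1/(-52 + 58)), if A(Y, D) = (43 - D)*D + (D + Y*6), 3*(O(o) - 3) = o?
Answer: 36/1343 ≈ 0.026806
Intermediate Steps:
O(o) = 3 + o/3
A(Y, D) = D + 6*Y + D*(43 - D) (A(Y, D) = D*(43 - D) + (D + 6*Y) = D + 6*Y + D*(43 - D))
1/A(O(6), 1/(-52 + 58)) = 1/(-(1/(-52 + 58))² + 6*(3 + (⅓)*6) + 44/(-52 + 58)) = 1/(-(1/6)² + 6*(3 + 2) + 44/6) = 1/(-(⅙)² + 6*5 + 44*(⅙)) = 1/(-1*1/36 + 30 + 22/3) = 1/(-1/36 + 30 + 22/3) = 1/(1343/36) = 36/1343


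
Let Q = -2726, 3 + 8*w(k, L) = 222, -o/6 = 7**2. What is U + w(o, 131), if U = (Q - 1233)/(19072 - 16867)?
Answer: 451223/17640 ≈ 25.580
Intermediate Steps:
o = -294 (o = -6*7**2 = -6*49 = -294)
w(k, L) = 219/8 (w(k, L) = -3/8 + (1/8)*222 = -3/8 + 111/4 = 219/8)
U = -3959/2205 (U = (-2726 - 1233)/(19072 - 16867) = -3959/2205 ≈ -1.7955)
U + w(o, 131) = -3959/2205 + 219/8 = 451223/17640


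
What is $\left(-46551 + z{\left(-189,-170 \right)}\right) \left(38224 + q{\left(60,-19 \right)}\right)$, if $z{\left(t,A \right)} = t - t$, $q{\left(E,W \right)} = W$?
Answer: $-1778480955$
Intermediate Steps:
$z{\left(t,A \right)} = 0$
$\left(-46551 + z{\left(-189,-170 \right)}\right) \left(38224 + q{\left(60,-19 \right)}\right) = \left(-46551 + 0\right) \left(38224 - 19\right) = \left(-46551\right) 38205 = -1778480955$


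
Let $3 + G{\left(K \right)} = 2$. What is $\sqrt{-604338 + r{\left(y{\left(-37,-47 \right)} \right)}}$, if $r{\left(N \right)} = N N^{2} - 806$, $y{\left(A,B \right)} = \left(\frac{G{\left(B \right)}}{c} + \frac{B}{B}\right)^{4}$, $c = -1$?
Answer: $2 i \sqrt{150262} \approx 775.27 i$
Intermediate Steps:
$G{\left(K \right)} = -1$ ($G{\left(K \right)} = -3 + 2 = -1$)
$y{\left(A,B \right)} = 16$ ($y{\left(A,B \right)} = \left(- \frac{1}{-1} + \frac{B}{B}\right)^{4} = \left(\left(-1\right) \left(-1\right) + 1\right)^{4} = \left(1 + 1\right)^{4} = 2^{4} = 16$)
$r{\left(N \right)} = -806 + N^{3}$ ($r{\left(N \right)} = N^{3} - 806 = -806 + N^{3}$)
$\sqrt{-604338 + r{\left(y{\left(-37,-47 \right)} \right)}} = \sqrt{-604338 - \left(806 - 16^{3}\right)} = \sqrt{-604338 + \left(-806 + 4096\right)} = \sqrt{-604338 + 3290} = \sqrt{-601048} = 2 i \sqrt{150262}$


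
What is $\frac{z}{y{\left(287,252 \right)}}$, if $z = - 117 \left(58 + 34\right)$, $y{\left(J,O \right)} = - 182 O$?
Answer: $\frac{23}{98} \approx 0.23469$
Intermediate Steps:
$z = -10764$ ($z = \left(-117\right) 92 = -10764$)
$\frac{z}{y{\left(287,252 \right)}} = - \frac{10764}{\left(-182\right) 252} = - \frac{10764}{-45864} = \left(-10764\right) \left(- \frac{1}{45864}\right) = \frac{23}{98}$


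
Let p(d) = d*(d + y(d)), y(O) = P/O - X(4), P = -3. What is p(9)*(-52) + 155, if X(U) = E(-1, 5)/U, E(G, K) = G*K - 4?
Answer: -4954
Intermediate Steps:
E(G, K) = -4 + G*K
X(U) = -9/U (X(U) = (-4 - 1*5)/U = (-4 - 5)/U = -9/U)
y(O) = 9/4 - 3/O (y(O) = -3/O - (-9)/4 = -3/O - 1*(-9/4) = -3/O + 9/4 = 9/4 - 3/O)
p(d) = d*(9/4 + d - 3/d) (p(d) = d*(d + (9/4 - 3/d)) = d*(9/4 + d - 3/d))
p(9)*(-52) + 155 = (-3 + (¼)*9*(9 + 4*9))*(-52) + 155 = (-3 + (¼)*9*(9 + 36))*(-52) + 155 = (-3 + (¼)*9*45)*(-52) + 155 = (-3 + 405/4)*(-52) + 155 = (393/4)*(-52) + 155 = -5109 + 155 = -4954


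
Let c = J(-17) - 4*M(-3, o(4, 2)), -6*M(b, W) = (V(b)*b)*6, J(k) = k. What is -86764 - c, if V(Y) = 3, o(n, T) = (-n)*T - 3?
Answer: -86711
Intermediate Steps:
o(n, T) = -3 - T*n (o(n, T) = -T*n - 3 = -3 - T*n)
M(b, W) = -3*b (M(b, W) = -3*b*6/6 = -3*b)
c = -53 (c = -17 - (-12)*(-3) = -17 - 4*9 = -17 - 36 = -53)
-86764 - c = -86764 - 1*(-53) = -86764 + 53 = -86711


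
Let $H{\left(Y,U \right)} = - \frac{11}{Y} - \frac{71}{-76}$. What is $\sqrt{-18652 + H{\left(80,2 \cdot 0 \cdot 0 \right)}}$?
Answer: $\frac{3 i \sqrt{299248195}}{380} \approx 136.57 i$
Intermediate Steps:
$H{\left(Y,U \right)} = \frac{71}{76} - \frac{11}{Y}$ ($H{\left(Y,U \right)} = - \frac{11}{Y} - - \frac{71}{76} = - \frac{11}{Y} + \frac{71}{76} = \frac{71}{76} - \frac{11}{Y}$)
$\sqrt{-18652 + H{\left(80,2 \cdot 0 \cdot 0 \right)}} = \sqrt{-18652 + \left(\frac{71}{76} - \frac{11}{80}\right)} = \sqrt{-18652 + \frac{1211}{1520}} = \sqrt{- \frac{28349829}{1520}} = \frac{3 i \sqrt{299248195}}{380}$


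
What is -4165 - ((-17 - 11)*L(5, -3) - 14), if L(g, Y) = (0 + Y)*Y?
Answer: -3899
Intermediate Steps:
L(g, Y) = Y² (L(g, Y) = Y*Y = Y²)
-4165 - ((-17 - 11)*L(5, -3) - 14) = -4165 - ((-17 - 11)*(-3)² - 14) = -4165 - (-28*9 - 14) = -4165 - (-252 - 14) = -4165 - 1*(-266) = -4165 + 266 = -3899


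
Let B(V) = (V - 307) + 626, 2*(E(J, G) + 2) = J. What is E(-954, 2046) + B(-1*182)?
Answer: -342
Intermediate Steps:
E(J, G) = -2 + J/2
B(V) = 319 + V (B(V) = (-307 + V) + 626 = 319 + V)
E(-954, 2046) + B(-1*182) = (-2 + (½)*(-954)) + (319 - 1*182) = (-2 - 477) + (319 - 182) = -479 + 137 = -342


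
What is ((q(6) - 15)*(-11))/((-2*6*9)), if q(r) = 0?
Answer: -55/36 ≈ -1.5278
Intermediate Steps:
((q(6) - 15)*(-11))/((-2*6*9)) = ((0 - 15)*(-11))/((-2*6*9)) = (-15*(-11))/((-12*9)) = 165/(-108) = 165*(-1/108) = -55/36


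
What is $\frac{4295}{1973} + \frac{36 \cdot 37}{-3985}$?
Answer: $\frac{14487539}{7862405} \approx 1.8426$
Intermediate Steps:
$\frac{4295}{1973} + \frac{36 \cdot 37}{-3985} = 4295 \cdot \frac{1}{1973} + 1332 \left(- \frac{1}{3985}\right) = \frac{4295}{1973} - \frac{1332}{3985} = \frac{14487539}{7862405}$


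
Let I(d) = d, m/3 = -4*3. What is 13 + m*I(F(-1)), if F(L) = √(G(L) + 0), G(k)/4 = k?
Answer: 13 - 72*I ≈ 13.0 - 72.0*I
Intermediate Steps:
G(k) = 4*k
F(L) = 2*√L (F(L) = √(4*L + 0) = √(4*L) = 2*√L)
m = -36 (m = 3*(-4*3) = 3*(-12) = -36)
13 + m*I(F(-1)) = 13 - 72*√(-1) = 13 - 72*I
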